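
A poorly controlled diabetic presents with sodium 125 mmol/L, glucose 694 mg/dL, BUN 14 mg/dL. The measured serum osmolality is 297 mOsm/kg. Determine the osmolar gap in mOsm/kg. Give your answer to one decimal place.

Calculated osmolality = 2·Na + glucose/18 + BUN/2.8
= 2·125 + 694/18 + 14/2.8
= 250 + 38.56 + 5
= 293.56 mOsm/kg ≈ 293.6 mOsm/kg
Osmolar gap = measured − calculated = 297 − 293.6 = 3.4 mOsm/kg

3.4 mOsm/kg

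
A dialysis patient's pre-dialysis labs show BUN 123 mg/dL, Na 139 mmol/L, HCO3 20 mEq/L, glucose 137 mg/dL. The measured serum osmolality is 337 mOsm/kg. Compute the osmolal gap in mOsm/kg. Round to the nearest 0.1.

Calculated osmolality = 2·Na + glucose/18 + BUN/2.8
= 2·139 + 137/18 + 123/2.8
= 278 + 7.61 + 43.93
= 329.54 mOsm/kg ≈ 329.5 mOsm/kg
Osmolar gap = measured − calculated = 337 − 329.5 = 7.5 mOsm/kg

7.5 mOsm/kg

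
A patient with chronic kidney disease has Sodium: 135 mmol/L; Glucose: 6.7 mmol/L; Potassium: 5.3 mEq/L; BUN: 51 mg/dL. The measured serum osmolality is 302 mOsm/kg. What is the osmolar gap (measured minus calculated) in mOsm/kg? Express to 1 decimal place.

Calculated osmolality = 2·Na + glucose + BUN/2.8
= 2·135 + 6.7 + 51/2.8
= 270 + 6.70 + 18.21
= 294.91 mOsm/kg ≈ 294.9 mOsm/kg
Osmolar gap = measured − calculated = 302 − 294.9 = 7.1 mOsm/kg

7.1 mOsm/kg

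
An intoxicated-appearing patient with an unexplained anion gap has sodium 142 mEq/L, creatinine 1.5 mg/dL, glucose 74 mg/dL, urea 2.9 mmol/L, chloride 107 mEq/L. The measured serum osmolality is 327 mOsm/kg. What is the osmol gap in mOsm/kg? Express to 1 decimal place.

36.0 mOsm/kg

Calculated osmolality = 2·Na + glucose/18 + urea
= 2·142 + 74/18 + 2.9
= 284 + 4.11 + 2.90
= 291.01 mOsm/kg ≈ 291.0 mOsm/kg
Osmolar gap = measured − calculated = 327 − 291.0 = 36.0 mOsm/kg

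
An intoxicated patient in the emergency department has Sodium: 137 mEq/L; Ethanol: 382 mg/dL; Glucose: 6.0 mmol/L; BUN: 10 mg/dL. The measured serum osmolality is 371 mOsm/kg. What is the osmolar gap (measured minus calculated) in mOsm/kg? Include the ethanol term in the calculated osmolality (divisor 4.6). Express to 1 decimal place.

4.4 mOsm/kg

Calculated osmolality = 2·Na + glucose + BUN/2.8 + ethanol/4.6
= 2·137 + 6 + 10/2.8 + 382/4.6
= 274 + 6 + 3.57 + 83.04
= 366.61 mOsm/kg ≈ 366.6 mOsm/kg
Osmolar gap = measured − calculated = 371 − 366.6 = 4.4 mOsm/kg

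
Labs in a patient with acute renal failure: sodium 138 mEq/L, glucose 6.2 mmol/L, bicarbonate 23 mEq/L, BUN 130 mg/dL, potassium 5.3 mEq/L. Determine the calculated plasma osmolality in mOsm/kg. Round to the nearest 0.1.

Calculated osmolality = 2·Na + glucose + BUN/2.8
= 2·138 + 6.2 + 130/2.8
= 276 + 6.20 + 46.43
= 328.63 mOsm/kg

328.6 mOsm/kg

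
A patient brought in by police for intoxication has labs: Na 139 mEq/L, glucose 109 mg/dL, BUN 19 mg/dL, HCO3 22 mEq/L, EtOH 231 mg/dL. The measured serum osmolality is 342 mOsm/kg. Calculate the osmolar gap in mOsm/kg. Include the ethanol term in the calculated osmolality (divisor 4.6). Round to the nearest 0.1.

Calculated osmolality = 2·Na + glucose/18 + BUN/2.8 + ethanol/4.6
= 2·139 + 109/18 + 19/2.8 + 231/4.6
= 278 + 6.06 + 6.79 + 50.22
= 341.07 mOsm/kg ≈ 341.1 mOsm/kg
Osmolar gap = measured − calculated = 342 − 341.1 = 0.9 mOsm/kg

0.9 mOsm/kg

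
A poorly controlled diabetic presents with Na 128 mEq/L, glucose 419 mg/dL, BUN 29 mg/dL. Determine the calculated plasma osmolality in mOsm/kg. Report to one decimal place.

289.6 mOsm/kg

Calculated osmolality = 2·Na + glucose/18 + BUN/2.8
= 2·128 + 419/18 + 29/2.8
= 256 + 23.28 + 10.36
= 289.64 mOsm/kg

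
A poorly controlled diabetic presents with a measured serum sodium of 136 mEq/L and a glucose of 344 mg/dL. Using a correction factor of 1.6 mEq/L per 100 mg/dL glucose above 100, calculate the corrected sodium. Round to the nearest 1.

Corrected Na = measured Na + 1.6 · (glucose − 100)/100
= 136 + 1.6 · (344 − 100)/100
= 136 + 3.9
= 139.9 mEq/L

140 mEq/L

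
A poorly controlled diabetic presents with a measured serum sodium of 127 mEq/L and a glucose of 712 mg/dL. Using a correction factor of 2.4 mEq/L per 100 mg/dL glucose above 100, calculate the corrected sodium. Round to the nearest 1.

Corrected Na = measured Na + 2.4 · (glucose − 100)/100
= 127 + 2.4 · (712 − 100)/100
= 127 + 14.7
= 141.7 mEq/L

142 mEq/L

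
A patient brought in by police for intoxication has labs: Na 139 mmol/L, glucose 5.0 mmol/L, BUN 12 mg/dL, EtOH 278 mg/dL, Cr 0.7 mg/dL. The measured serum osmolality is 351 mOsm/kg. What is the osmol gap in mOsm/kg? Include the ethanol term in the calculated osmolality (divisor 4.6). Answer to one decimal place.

Calculated osmolality = 2·Na + glucose + BUN/2.8 + ethanol/4.6
= 2·139 + 5 + 12/2.8 + 278/4.6
= 278 + 5 + 4.29 + 60.43
= 347.72 mOsm/kg ≈ 347.7 mOsm/kg
Osmolar gap = measured − calculated = 351 − 347.7 = 3.3 mOsm/kg

3.3 mOsm/kg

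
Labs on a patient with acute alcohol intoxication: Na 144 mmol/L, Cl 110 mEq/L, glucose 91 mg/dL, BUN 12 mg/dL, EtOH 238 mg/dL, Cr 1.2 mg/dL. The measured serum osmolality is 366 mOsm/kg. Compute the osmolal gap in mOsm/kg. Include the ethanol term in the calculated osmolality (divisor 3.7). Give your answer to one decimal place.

4.3 mOsm/kg

Calculated osmolality = 2·Na + glucose/18 + BUN/2.8 + ethanol/3.7
= 2·144 + 91/18 + 12/2.8 + 238/3.7
= 288 + 5.06 + 4.29 + 64.32
= 361.67 mOsm/kg ≈ 361.7 mOsm/kg
Osmolar gap = measured − calculated = 366 − 361.7 = 4.3 mOsm/kg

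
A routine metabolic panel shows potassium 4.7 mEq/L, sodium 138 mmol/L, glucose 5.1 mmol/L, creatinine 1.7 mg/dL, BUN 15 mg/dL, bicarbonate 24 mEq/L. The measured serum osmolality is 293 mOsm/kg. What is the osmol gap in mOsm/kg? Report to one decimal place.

6.5 mOsm/kg

Calculated osmolality = 2·Na + glucose + BUN/2.8
= 2·138 + 5.1 + 15/2.8
= 276 + 5.10 + 5.36
= 286.46 mOsm/kg ≈ 286.5 mOsm/kg
Osmolar gap = measured − calculated = 293 − 286.5 = 6.5 mOsm/kg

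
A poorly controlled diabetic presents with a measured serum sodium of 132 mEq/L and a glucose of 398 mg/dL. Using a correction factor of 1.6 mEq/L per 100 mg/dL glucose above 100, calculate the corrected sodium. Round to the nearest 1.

Corrected Na = measured Na + 1.6 · (glucose − 100)/100
= 132 + 1.6 · (398 − 100)/100
= 132 + 4.8
= 136.8 mEq/L

137 mEq/L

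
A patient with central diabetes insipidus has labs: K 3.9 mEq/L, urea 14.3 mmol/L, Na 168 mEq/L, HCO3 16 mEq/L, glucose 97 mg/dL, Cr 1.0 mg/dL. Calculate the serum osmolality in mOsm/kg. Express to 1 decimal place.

355.7 mOsm/kg

Calculated osmolality = 2·Na + glucose/18 + urea
= 2·168 + 97/18 + 14.3
= 336 + 5.39 + 14.30
= 355.69 mOsm/kg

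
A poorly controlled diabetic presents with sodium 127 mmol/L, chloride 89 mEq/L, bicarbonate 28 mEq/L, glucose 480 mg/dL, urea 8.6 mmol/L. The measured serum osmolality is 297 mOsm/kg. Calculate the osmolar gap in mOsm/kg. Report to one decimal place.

Calculated osmolality = 2·Na + glucose/18 + urea
= 2·127 + 480/18 + 8.6
= 254 + 26.67 + 8.60
= 289.27 mOsm/kg ≈ 289.3 mOsm/kg
Osmolar gap = measured − calculated = 297 − 289.3 = 7.7 mOsm/kg

7.7 mOsm/kg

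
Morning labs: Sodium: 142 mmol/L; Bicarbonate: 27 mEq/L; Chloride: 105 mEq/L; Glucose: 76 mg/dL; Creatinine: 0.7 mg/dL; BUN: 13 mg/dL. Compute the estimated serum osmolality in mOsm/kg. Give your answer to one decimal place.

Calculated osmolality = 2·Na + glucose/18 + BUN/2.8
= 2·142 + 76/18 + 13/2.8
= 284 + 4.22 + 4.64
= 292.86 mOsm/kg

292.9 mOsm/kg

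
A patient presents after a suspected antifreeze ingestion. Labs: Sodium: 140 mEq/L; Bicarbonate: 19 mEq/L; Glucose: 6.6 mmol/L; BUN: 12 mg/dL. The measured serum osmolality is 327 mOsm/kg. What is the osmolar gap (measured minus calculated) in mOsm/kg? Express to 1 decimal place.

Calculated osmolality = 2·Na + glucose + BUN/2.8
= 2·140 + 6.6 + 12/2.8
= 280 + 6.60 + 4.29
= 290.89 mOsm/kg ≈ 290.9 mOsm/kg
Osmolar gap = measured − calculated = 327 − 290.9 = 36.1 mOsm/kg

36.1 mOsm/kg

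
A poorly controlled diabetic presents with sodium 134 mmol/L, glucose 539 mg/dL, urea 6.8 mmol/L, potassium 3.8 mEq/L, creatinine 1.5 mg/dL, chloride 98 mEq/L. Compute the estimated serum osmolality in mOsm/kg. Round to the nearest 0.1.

Calculated osmolality = 2·Na + glucose/18 + urea
= 2·134 + 539/18 + 6.8
= 268 + 29.94 + 6.80
= 304.74 mOsm/kg

304.7 mOsm/kg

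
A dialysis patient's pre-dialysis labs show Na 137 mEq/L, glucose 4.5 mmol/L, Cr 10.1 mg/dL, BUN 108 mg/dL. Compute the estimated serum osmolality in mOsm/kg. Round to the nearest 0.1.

317.1 mOsm/kg

Calculated osmolality = 2·Na + glucose + BUN/2.8
= 2·137 + 4.5 + 108/2.8
= 274 + 4.50 + 38.57
= 317.07 mOsm/kg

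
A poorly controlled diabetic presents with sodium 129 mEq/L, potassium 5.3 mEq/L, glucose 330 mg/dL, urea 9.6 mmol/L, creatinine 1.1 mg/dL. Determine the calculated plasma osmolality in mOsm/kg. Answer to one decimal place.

Calculated osmolality = 2·Na + glucose/18 + urea
= 2·129 + 330/18 + 9.6
= 258 + 18.33 + 9.60
= 285.93 mOsm/kg

285.9 mOsm/kg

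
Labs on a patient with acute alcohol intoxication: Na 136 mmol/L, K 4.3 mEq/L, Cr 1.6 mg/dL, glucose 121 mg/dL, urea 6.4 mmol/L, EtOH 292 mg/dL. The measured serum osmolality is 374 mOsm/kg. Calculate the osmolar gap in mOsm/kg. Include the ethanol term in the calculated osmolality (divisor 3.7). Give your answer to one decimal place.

10.0 mOsm/kg

Calculated osmolality = 2·Na + glucose/18 + urea + ethanol/3.7
= 2·136 + 121/18 + 6.4 + 292/3.7
= 272 + 6.72 + 6.40 + 78.92
= 364.04 mOsm/kg ≈ 364.0 mOsm/kg
Osmolar gap = measured − calculated = 374 − 364.0 = 10.0 mOsm/kg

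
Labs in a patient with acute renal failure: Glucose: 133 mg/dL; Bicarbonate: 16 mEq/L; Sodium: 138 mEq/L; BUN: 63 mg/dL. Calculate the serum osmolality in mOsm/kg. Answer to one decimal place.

Calculated osmolality = 2·Na + glucose/18 + BUN/2.8
= 2·138 + 133/18 + 63/2.8
= 276 + 7.39 + 22.50
= 305.89 mOsm/kg

305.9 mOsm/kg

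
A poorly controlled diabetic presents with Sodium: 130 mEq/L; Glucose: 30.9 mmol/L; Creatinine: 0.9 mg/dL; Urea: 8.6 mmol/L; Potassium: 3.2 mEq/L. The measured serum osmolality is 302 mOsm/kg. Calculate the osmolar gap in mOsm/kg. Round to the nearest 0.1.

2.5 mOsm/kg

Calculated osmolality = 2·Na + glucose + urea
= 2·130 + 30.9 + 8.6
= 260 + 30.90 + 8.60
= 299.5 mOsm/kg ≈ 299.5 mOsm/kg
Osmolar gap = measured − calculated = 302 − 299.5 = 2.5 mOsm/kg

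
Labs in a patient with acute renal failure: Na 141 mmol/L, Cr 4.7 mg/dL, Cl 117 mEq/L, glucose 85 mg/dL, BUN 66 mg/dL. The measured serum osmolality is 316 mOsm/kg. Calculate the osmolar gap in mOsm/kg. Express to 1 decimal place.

5.7 mOsm/kg

Calculated osmolality = 2·Na + glucose/18 + BUN/2.8
= 2·141 + 85/18 + 66/2.8
= 282 + 4.72 + 23.57
= 310.29 mOsm/kg ≈ 310.3 mOsm/kg
Osmolar gap = measured − calculated = 316 − 310.3 = 5.7 mOsm/kg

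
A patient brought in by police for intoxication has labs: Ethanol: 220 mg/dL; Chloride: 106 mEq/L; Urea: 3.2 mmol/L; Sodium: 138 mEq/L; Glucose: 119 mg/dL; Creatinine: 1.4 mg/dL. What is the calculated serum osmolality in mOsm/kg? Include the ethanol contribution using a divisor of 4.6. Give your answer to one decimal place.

333.6 mOsm/kg

Calculated osmolality = 2·Na + glucose/18 + urea + ethanol/4.6
= 2·138 + 119/18 + 3.2 + 220/4.6
= 276 + 6.61 + 3.20 + 47.83
= 333.64 mOsm/kg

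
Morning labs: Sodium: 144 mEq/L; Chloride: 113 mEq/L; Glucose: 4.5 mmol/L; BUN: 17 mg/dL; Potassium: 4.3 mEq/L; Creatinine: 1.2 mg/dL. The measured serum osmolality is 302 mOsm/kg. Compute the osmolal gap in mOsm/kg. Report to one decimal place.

Calculated osmolality = 2·Na + glucose + BUN/2.8
= 2·144 + 4.5 + 17/2.8
= 288 + 4.50 + 6.07
= 298.57 mOsm/kg ≈ 298.6 mOsm/kg
Osmolar gap = measured − calculated = 302 − 298.6 = 3.4 mOsm/kg

3.4 mOsm/kg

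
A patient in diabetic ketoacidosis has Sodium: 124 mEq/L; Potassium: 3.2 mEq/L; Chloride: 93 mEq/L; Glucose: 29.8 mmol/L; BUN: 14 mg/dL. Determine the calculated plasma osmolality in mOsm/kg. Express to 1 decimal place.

282.8 mOsm/kg

Calculated osmolality = 2·Na + glucose + BUN/2.8
= 2·124 + 29.8 + 14/2.8
= 248 + 29.80 + 5
= 282.8 mOsm/kg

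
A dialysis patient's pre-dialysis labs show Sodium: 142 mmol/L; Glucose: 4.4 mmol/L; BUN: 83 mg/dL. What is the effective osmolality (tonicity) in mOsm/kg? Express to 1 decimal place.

Effective osmolality excludes urea (freely permeant across cell membranes):
2·Na + glucose
= 2·142 + 4.4
= 284 + 4.4
= 288.4 mOsm/kg

288.4 mOsm/kg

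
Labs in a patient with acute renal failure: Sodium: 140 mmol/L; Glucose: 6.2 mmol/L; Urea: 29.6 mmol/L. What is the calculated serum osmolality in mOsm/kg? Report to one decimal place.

315.8 mOsm/kg

Calculated osmolality = 2·Na + glucose + urea
= 2·140 + 6.2 + 29.6
= 280 + 6.20 + 29.60
= 315.8 mOsm/kg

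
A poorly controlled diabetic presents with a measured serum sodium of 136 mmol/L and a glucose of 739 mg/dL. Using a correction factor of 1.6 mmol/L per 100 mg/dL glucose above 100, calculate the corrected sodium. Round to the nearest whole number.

Corrected Na = measured Na + 1.6 · (glucose − 100)/100
= 136 + 1.6 · (739 − 100)/100
= 136 + 10.2
= 146.2 mmol/L

146 mmol/L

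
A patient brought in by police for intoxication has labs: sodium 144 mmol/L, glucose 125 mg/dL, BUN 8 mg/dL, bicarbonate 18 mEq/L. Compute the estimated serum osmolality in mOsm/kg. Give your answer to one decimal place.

297.8 mOsm/kg

Calculated osmolality = 2·Na + glucose/18 + BUN/2.8
= 2·144 + 125/18 + 8/2.8
= 288 + 6.94 + 2.86
= 297.8 mOsm/kg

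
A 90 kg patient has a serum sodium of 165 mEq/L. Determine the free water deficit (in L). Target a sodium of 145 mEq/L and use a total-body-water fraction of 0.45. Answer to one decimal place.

TBW = 0.45 · 90 = 40.5 L
Free water deficit = TBW · (Na/145 − 1)
= 40.5 · (165/145 − 1)
= 40.5 · 0.1379
= 5.58 L

5.6 L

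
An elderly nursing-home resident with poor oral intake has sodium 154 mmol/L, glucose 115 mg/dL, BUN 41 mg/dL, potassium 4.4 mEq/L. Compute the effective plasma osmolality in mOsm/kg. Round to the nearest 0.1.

Effective osmolality excludes urea (freely permeant across cell membranes):
2·Na + glucose/18
= 2·154 + 115/18
= 308 + 6.39
= 314.39 mOsm/kg

314.4 mOsm/kg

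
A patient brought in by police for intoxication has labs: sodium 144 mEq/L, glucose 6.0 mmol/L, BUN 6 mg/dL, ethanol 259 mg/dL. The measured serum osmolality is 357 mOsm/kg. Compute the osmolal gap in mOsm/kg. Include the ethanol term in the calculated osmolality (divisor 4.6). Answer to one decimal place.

Calculated osmolality = 2·Na + glucose + BUN/2.8 + ethanol/4.6
= 2·144 + 6 + 6/2.8 + 259/4.6
= 288 + 6 + 2.14 + 56.30
= 352.44 mOsm/kg ≈ 352.4 mOsm/kg
Osmolar gap = measured − calculated = 357 − 352.4 = 4.6 mOsm/kg

4.6 mOsm/kg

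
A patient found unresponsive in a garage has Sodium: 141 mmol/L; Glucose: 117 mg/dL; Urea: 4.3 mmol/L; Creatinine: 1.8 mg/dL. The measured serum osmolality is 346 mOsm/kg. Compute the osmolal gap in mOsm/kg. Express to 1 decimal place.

53.2 mOsm/kg

Calculated osmolality = 2·Na + glucose/18 + urea
= 2·141 + 117/18 + 4.3
= 282 + 6.50 + 4.30
= 292.8 mOsm/kg ≈ 292.8 mOsm/kg
Osmolar gap = measured − calculated = 346 − 292.8 = 53.2 mOsm/kg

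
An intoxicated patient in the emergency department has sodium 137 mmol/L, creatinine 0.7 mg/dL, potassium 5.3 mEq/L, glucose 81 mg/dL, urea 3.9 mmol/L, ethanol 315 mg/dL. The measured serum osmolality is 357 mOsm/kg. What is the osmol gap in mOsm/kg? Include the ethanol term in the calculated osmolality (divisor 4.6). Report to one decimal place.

6.1 mOsm/kg

Calculated osmolality = 2·Na + glucose/18 + urea + ethanol/4.6
= 2·137 + 81/18 + 3.9 + 315/4.6
= 274 + 4.50 + 3.90 + 68.48
= 350.88 mOsm/kg ≈ 350.9 mOsm/kg
Osmolar gap = measured − calculated = 357 − 350.9 = 6.1 mOsm/kg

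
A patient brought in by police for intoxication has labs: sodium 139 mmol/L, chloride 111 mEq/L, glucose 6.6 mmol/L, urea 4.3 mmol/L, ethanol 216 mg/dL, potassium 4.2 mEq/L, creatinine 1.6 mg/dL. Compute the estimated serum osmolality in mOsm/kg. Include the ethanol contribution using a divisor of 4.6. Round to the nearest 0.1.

Calculated osmolality = 2·Na + glucose + urea + ethanol/4.6
= 2·139 + 6.6 + 4.3 + 216/4.6
= 278 + 6.60 + 4.30 + 46.96
= 335.86 mOsm/kg

335.9 mOsm/kg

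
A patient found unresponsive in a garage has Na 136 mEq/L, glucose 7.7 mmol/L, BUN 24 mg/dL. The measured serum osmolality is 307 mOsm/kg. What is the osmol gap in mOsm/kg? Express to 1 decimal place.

18.7 mOsm/kg

Calculated osmolality = 2·Na + glucose + BUN/2.8
= 2·136 + 7.7 + 24/2.8
= 272 + 7.70 + 8.57
= 288.27 mOsm/kg ≈ 288.3 mOsm/kg
Osmolar gap = measured − calculated = 307 − 288.3 = 18.7 mOsm/kg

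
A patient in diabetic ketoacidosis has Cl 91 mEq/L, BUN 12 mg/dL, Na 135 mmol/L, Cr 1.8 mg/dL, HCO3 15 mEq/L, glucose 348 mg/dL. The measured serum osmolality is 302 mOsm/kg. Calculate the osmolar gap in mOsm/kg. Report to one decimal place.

8.4 mOsm/kg

Calculated osmolality = 2·Na + glucose/18 + BUN/2.8
= 2·135 + 348/18 + 12/2.8
= 270 + 19.33 + 4.29
= 293.62 mOsm/kg ≈ 293.6 mOsm/kg
Osmolar gap = measured − calculated = 302 − 293.6 = 8.4 mOsm/kg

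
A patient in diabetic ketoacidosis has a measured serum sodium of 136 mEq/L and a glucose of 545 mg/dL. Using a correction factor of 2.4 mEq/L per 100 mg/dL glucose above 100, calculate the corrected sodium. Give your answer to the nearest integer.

147 mEq/L

Corrected Na = measured Na + 2.4 · (glucose − 100)/100
= 136 + 2.4 · (545 − 100)/100
= 136 + 10.7
= 146.7 mEq/L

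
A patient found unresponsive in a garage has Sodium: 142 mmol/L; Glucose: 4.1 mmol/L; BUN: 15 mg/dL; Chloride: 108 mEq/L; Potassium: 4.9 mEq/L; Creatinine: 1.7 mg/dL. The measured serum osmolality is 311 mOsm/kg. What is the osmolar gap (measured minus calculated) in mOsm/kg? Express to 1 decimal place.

17.5 mOsm/kg

Calculated osmolality = 2·Na + glucose + BUN/2.8
= 2·142 + 4.1 + 15/2.8
= 284 + 4.10 + 5.36
= 293.46 mOsm/kg ≈ 293.5 mOsm/kg
Osmolar gap = measured − calculated = 311 − 293.5 = 17.5 mOsm/kg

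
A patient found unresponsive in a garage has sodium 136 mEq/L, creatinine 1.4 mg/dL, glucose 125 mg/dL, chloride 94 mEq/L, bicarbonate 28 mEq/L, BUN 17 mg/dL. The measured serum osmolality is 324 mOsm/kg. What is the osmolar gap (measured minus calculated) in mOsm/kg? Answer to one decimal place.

39.0 mOsm/kg

Calculated osmolality = 2·Na + glucose/18 + BUN/2.8
= 2·136 + 125/18 + 17/2.8
= 272 + 6.94 + 6.07
= 285.01 mOsm/kg ≈ 285.0 mOsm/kg
Osmolar gap = measured − calculated = 324 − 285.0 = 39.0 mOsm/kg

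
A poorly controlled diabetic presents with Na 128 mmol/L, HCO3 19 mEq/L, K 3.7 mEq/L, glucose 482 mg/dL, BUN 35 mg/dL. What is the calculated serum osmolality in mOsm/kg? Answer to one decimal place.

295.3 mOsm/kg

Calculated osmolality = 2·Na + glucose/18 + BUN/2.8
= 2·128 + 482/18 + 35/2.8
= 256 + 26.78 + 12.50
= 295.28 mOsm/kg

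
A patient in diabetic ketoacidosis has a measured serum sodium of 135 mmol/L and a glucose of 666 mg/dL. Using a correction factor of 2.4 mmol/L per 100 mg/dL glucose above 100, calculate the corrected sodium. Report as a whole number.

149 mmol/L

Corrected Na = measured Na + 2.4 · (glucose − 100)/100
= 135 + 2.4 · (666 − 100)/100
= 135 + 13.6
= 148.6 mmol/L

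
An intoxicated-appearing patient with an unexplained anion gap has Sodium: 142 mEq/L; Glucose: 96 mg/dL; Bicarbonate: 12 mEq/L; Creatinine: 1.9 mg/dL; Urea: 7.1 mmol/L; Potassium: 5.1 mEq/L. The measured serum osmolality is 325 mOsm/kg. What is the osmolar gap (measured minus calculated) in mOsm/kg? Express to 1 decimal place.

Calculated osmolality = 2·Na + glucose/18 + urea
= 2·142 + 96/18 + 7.1
= 284 + 5.33 + 7.10
= 296.43 mOsm/kg ≈ 296.4 mOsm/kg
Osmolar gap = measured − calculated = 325 − 296.4 = 28.6 mOsm/kg

28.6 mOsm/kg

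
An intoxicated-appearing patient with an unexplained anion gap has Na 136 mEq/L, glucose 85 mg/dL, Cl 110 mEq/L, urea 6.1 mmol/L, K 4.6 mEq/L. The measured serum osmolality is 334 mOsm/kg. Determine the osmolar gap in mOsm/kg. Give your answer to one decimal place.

51.2 mOsm/kg

Calculated osmolality = 2·Na + glucose/18 + urea
= 2·136 + 85/18 + 6.1
= 272 + 4.72 + 6.10
= 282.82 mOsm/kg ≈ 282.8 mOsm/kg
Osmolar gap = measured − calculated = 334 − 282.8 = 51.2 mOsm/kg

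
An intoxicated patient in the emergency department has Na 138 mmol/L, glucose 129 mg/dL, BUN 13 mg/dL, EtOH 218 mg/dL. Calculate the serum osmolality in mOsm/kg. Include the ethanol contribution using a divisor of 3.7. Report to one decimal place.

346.7 mOsm/kg

Calculated osmolality = 2·Na + glucose/18 + BUN/2.8 + ethanol/3.7
= 2·138 + 129/18 + 13/2.8 + 218/3.7
= 276 + 7.17 + 4.64 + 58.92
= 346.73 mOsm/kg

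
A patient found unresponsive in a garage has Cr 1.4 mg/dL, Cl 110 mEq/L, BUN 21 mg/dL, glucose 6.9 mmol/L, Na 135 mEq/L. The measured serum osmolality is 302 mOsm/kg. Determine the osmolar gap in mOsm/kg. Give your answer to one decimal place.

Calculated osmolality = 2·Na + glucose + BUN/2.8
= 2·135 + 6.9 + 21/2.8
= 270 + 6.90 + 7.50
= 284.4 mOsm/kg ≈ 284.4 mOsm/kg
Osmolar gap = measured − calculated = 302 − 284.4 = 17.6 mOsm/kg

17.6 mOsm/kg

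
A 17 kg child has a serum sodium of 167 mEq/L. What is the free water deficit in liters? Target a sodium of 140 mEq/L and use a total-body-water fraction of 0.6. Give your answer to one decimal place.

2.0 L

TBW = 0.6 · 17 = 10.2 L
Free water deficit = TBW · (Na/140 − 1)
= 10.2 · (167/140 − 1)
= 10.2 · 0.1929
= 1.97 L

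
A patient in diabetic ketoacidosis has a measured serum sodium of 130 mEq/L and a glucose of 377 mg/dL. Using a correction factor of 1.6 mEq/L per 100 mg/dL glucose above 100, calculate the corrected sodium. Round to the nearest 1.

Corrected Na = measured Na + 1.6 · (glucose − 100)/100
= 130 + 1.6 · (377 − 100)/100
= 130 + 4.4
= 134.4 mEq/L

134 mEq/L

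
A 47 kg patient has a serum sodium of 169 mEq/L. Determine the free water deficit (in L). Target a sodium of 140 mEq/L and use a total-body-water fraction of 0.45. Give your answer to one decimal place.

TBW = 0.45 · 47 = 21.15 L
Free water deficit = TBW · (Na/140 − 1)
= 21.15 · (169/140 − 1)
= 21.15 · 0.2071
= 4.38 L

4.4 L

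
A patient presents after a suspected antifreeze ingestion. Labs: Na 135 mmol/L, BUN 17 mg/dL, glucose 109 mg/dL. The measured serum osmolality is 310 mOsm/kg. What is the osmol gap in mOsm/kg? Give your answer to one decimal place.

27.9 mOsm/kg

Calculated osmolality = 2·Na + glucose/18 + BUN/2.8
= 2·135 + 109/18 + 17/2.8
= 270 + 6.06 + 6.07
= 282.13 mOsm/kg ≈ 282.1 mOsm/kg
Osmolar gap = measured − calculated = 310 − 282.1 = 27.9 mOsm/kg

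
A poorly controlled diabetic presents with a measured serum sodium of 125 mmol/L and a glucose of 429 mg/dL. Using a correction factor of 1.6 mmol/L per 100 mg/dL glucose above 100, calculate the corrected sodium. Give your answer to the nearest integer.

Corrected Na = measured Na + 1.6 · (glucose − 100)/100
= 125 + 1.6 · (429 − 100)/100
= 125 + 5.3
= 130.3 mmol/L

130 mmol/L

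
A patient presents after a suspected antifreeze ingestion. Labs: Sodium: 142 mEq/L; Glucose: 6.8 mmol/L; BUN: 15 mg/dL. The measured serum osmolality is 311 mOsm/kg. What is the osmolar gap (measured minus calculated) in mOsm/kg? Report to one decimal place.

Calculated osmolality = 2·Na + glucose + BUN/2.8
= 2·142 + 6.8 + 15/2.8
= 284 + 6.80 + 5.36
= 296.16 mOsm/kg ≈ 296.2 mOsm/kg
Osmolar gap = measured − calculated = 311 − 296.2 = 14.8 mOsm/kg

14.8 mOsm/kg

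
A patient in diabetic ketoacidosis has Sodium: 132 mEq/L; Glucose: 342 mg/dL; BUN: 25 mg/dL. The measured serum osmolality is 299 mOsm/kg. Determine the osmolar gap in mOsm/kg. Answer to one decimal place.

Calculated osmolality = 2·Na + glucose/18 + BUN/2.8
= 2·132 + 342/18 + 25/2.8
= 264 + 19 + 8.93
= 291.93 mOsm/kg ≈ 291.9 mOsm/kg
Osmolar gap = measured − calculated = 299 − 291.9 = 7.1 mOsm/kg

7.1 mOsm/kg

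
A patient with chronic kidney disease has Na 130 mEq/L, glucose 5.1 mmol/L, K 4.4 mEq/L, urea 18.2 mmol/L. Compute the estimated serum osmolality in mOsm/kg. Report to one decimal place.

283.3 mOsm/kg

Calculated osmolality = 2·Na + glucose + urea
= 2·130 + 5.1 + 18.2
= 260 + 5.10 + 18.20
= 283.3 mOsm/kg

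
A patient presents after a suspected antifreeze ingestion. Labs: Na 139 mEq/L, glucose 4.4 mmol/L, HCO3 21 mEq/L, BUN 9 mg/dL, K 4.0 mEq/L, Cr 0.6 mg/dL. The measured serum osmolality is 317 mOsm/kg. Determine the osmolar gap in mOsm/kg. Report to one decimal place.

31.4 mOsm/kg

Calculated osmolality = 2·Na + glucose + BUN/2.8
= 2·139 + 4.4 + 9/2.8
= 278 + 4.40 + 3.21
= 285.61 mOsm/kg ≈ 285.6 mOsm/kg
Osmolar gap = measured − calculated = 317 − 285.6 = 31.4 mOsm/kg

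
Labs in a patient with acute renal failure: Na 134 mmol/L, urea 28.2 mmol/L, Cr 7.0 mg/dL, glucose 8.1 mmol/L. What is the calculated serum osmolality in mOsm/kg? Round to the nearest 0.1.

304.3 mOsm/kg

Calculated osmolality = 2·Na + glucose + urea
= 2·134 + 8.1 + 28.2
= 268 + 8.10 + 28.20
= 304.3 mOsm/kg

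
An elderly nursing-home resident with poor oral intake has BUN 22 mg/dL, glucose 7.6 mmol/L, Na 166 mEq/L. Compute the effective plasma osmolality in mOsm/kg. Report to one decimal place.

339.6 mOsm/kg

Effective osmolality excludes urea (freely permeant across cell membranes):
2·Na + glucose
= 2·166 + 7.6
= 332 + 7.6
= 339.6 mOsm/kg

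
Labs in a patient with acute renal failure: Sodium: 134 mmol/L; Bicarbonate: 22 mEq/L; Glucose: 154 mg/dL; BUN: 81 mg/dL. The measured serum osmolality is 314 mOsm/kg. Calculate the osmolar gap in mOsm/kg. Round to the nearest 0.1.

8.5 mOsm/kg

Calculated osmolality = 2·Na + glucose/18 + BUN/2.8
= 2·134 + 154/18 + 81/2.8
= 268 + 8.56 + 28.93
= 305.49 mOsm/kg ≈ 305.5 mOsm/kg
Osmolar gap = measured − calculated = 314 − 305.5 = 8.5 mOsm/kg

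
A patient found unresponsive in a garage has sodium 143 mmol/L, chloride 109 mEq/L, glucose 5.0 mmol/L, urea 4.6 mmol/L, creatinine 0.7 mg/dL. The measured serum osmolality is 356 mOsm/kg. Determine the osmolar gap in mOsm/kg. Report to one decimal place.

Calculated osmolality = 2·Na + glucose + urea
= 2·143 + 5 + 4.6
= 286 + 5 + 4.60
= 295.6 mOsm/kg ≈ 295.6 mOsm/kg
Osmolar gap = measured − calculated = 356 − 295.6 = 60.4 mOsm/kg

60.4 mOsm/kg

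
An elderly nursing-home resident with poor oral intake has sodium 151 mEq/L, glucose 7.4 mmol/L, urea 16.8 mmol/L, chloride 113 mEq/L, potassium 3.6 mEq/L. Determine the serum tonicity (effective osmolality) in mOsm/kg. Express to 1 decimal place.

309.4 mOsm/kg

Effective osmolality excludes urea (freely permeant across cell membranes):
2·Na + glucose
= 2·151 + 7.4
= 302 + 7.4
= 309.4 mOsm/kg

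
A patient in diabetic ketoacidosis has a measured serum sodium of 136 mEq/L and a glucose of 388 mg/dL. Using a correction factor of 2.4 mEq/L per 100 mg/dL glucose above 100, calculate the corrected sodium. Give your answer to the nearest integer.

143 mEq/L

Corrected Na = measured Na + 2.4 · (glucose − 100)/100
= 136 + 2.4 · (388 − 100)/100
= 136 + 6.9
= 142.9 mEq/L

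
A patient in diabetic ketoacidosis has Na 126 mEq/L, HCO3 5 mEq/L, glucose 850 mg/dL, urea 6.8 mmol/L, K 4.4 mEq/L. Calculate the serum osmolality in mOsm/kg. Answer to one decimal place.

Calculated osmolality = 2·Na + glucose/18 + urea
= 2·126 + 850/18 + 6.8
= 252 + 47.22 + 6.80
= 306.02 mOsm/kg

306.0 mOsm/kg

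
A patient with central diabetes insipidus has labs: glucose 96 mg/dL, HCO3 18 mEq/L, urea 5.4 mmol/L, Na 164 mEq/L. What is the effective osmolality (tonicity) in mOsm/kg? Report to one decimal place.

333.3 mOsm/kg

Effective osmolality excludes urea (freely permeant across cell membranes):
2·Na + glucose/18
= 2·164 + 96/18
= 328 + 5.33
= 333.33 mOsm/kg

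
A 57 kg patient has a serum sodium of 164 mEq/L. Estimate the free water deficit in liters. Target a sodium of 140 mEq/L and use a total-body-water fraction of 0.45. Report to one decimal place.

TBW = 0.45 · 57 = 25.65 L
Free water deficit = TBW · (Na/140 − 1)
= 25.65 · (164/140 − 1)
= 25.65 · 0.1714
= 4.4 L

4.4 L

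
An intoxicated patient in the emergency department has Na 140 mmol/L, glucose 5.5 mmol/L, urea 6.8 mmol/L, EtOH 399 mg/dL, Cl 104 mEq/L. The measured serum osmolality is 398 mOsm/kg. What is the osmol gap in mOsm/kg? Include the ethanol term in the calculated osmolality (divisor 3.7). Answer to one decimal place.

-2.1 mOsm/kg

Calculated osmolality = 2·Na + glucose + urea + ethanol/3.7
= 2·140 + 5.5 + 6.8 + 399/3.7
= 280 + 5.50 + 6.80 + 107.84
= 400.14 mOsm/kg ≈ 400.1 mOsm/kg
Osmolar gap = measured − calculated = 398 − 400.1 = -2.1 mOsm/kg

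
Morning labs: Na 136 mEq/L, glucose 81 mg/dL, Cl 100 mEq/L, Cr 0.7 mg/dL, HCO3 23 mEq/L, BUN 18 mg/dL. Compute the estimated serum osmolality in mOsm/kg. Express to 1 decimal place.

282.9 mOsm/kg

Calculated osmolality = 2·Na + glucose/18 + BUN/2.8
= 2·136 + 81/18 + 18/2.8
= 272 + 4.50 + 6.43
= 282.93 mOsm/kg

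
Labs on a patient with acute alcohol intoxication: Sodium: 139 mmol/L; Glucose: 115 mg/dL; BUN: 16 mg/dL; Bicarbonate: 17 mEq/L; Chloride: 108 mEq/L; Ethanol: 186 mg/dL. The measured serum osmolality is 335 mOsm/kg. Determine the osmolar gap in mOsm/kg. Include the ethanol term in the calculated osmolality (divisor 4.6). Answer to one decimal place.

Calculated osmolality = 2·Na + glucose/18 + BUN/2.8 + ethanol/4.6
= 2·139 + 115/18 + 16/2.8 + 186/4.6
= 278 + 6.39 + 5.71 + 40.43
= 330.53 mOsm/kg ≈ 330.5 mOsm/kg
Osmolar gap = measured − calculated = 335 − 330.5 = 4.5 mOsm/kg

4.5 mOsm/kg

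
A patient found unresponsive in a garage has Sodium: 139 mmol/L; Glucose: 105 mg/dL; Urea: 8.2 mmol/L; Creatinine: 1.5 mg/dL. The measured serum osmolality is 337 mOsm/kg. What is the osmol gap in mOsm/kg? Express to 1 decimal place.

Calculated osmolality = 2·Na + glucose/18 + urea
= 2·139 + 105/18 + 8.2
= 278 + 5.83 + 8.20
= 292.03 mOsm/kg ≈ 292.0 mOsm/kg
Osmolar gap = measured − calculated = 337 − 292.0 = 45.0 mOsm/kg

45.0 mOsm/kg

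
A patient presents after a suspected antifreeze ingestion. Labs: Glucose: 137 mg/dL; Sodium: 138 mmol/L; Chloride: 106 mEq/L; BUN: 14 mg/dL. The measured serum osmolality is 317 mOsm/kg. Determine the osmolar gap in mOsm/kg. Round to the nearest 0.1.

Calculated osmolality = 2·Na + glucose/18 + BUN/2.8
= 2·138 + 137/18 + 14/2.8
= 276 + 7.61 + 5
= 288.61 mOsm/kg ≈ 288.6 mOsm/kg
Osmolar gap = measured − calculated = 317 − 288.6 = 28.4 mOsm/kg

28.4 mOsm/kg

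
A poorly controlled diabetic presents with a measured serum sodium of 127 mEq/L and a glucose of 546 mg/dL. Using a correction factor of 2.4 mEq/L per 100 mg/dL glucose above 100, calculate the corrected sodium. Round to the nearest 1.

138 mEq/L

Corrected Na = measured Na + 2.4 · (glucose − 100)/100
= 127 + 2.4 · (546 − 100)/100
= 127 + 10.7
= 137.7 mEq/L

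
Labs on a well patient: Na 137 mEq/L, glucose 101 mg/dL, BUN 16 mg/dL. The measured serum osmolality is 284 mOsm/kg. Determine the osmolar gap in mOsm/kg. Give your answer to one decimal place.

-1.3 mOsm/kg

Calculated osmolality = 2·Na + glucose/18 + BUN/2.8
= 2·137 + 101/18 + 16/2.8
= 274 + 5.61 + 5.71
= 285.32 mOsm/kg ≈ 285.3 mOsm/kg
Osmolar gap = measured − calculated = 284 − 285.3 = -1.3 mOsm/kg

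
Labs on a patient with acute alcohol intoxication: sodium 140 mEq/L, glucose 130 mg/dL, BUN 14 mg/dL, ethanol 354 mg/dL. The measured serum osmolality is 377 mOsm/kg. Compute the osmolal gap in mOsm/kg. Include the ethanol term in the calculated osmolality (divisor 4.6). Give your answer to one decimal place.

7.8 mOsm/kg

Calculated osmolality = 2·Na + glucose/18 + BUN/2.8 + ethanol/4.6
= 2·140 + 130/18 + 14/2.8 + 354/4.6
= 280 + 7.22 + 5 + 76.96
= 369.18 mOsm/kg ≈ 369.2 mOsm/kg
Osmolar gap = measured − calculated = 377 − 369.2 = 7.8 mOsm/kg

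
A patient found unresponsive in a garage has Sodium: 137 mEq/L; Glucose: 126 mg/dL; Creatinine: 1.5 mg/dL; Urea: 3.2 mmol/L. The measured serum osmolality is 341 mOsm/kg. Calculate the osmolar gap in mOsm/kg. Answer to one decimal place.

56.8 mOsm/kg

Calculated osmolality = 2·Na + glucose/18 + urea
= 2·137 + 126/18 + 3.2
= 274 + 7 + 3.20
= 284.2 mOsm/kg ≈ 284.2 mOsm/kg
Osmolar gap = measured − calculated = 341 − 284.2 = 56.8 mOsm/kg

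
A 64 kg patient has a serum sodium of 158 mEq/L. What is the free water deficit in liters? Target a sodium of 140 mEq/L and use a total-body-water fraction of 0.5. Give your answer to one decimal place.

4.1 L

TBW = 0.5 · 64 = 32 L
Free water deficit = TBW · (Na/140 − 1)
= 32 · (158/140 − 1)
= 32 · 0.1286
= 4.12 L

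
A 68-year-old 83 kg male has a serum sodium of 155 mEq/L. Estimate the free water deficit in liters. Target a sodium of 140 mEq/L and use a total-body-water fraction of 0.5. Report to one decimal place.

4.4 L

TBW = 0.5 · 83 = 41.5 L
Free water deficit = TBW · (Na/140 − 1)
= 41.5 · (155/140 − 1)
= 41.5 · 0.1071
= 4.44 L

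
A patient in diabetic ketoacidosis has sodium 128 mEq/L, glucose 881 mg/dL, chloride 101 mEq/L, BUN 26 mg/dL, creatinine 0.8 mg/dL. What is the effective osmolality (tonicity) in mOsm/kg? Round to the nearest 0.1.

Effective osmolality excludes urea (freely permeant across cell membranes):
2·Na + glucose/18
= 2·128 + 881/18
= 256 + 48.94
= 304.94 mOsm/kg

304.9 mOsm/kg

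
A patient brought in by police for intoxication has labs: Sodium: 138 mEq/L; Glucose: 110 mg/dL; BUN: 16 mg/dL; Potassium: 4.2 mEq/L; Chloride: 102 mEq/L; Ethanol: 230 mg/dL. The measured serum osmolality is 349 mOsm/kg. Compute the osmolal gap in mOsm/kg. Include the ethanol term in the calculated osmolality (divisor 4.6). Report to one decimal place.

11.2 mOsm/kg

Calculated osmolality = 2·Na + glucose/18 + BUN/2.8 + ethanol/4.6
= 2·138 + 110/18 + 16/2.8 + 230/4.6
= 276 + 6.11 + 5.71 + 50
= 337.82 mOsm/kg ≈ 337.8 mOsm/kg
Osmolar gap = measured − calculated = 349 − 337.8 = 11.2 mOsm/kg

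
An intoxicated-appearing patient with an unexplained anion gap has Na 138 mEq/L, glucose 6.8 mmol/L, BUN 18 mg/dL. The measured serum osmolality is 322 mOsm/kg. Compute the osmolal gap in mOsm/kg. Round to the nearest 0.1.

Calculated osmolality = 2·Na + glucose + BUN/2.8
= 2·138 + 6.8 + 18/2.8
= 276 + 6.80 + 6.43
= 289.23 mOsm/kg ≈ 289.2 mOsm/kg
Osmolar gap = measured − calculated = 322 − 289.2 = 32.8 mOsm/kg

32.8 mOsm/kg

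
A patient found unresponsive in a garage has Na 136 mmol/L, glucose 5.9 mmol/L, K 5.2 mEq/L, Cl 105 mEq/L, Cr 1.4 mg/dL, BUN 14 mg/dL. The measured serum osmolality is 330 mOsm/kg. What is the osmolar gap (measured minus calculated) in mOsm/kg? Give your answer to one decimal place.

47.1 mOsm/kg

Calculated osmolality = 2·Na + glucose + BUN/2.8
= 2·136 + 5.9 + 14/2.8
= 272 + 5.90 + 5
= 282.9 mOsm/kg ≈ 282.9 mOsm/kg
Osmolar gap = measured − calculated = 330 − 282.9 = 47.1 mOsm/kg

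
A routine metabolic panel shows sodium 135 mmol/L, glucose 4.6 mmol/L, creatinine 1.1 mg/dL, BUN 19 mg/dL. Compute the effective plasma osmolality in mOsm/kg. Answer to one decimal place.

274.6 mOsm/kg

Effective osmolality excludes urea (freely permeant across cell membranes):
2·Na + glucose
= 2·135 + 4.6
= 270 + 4.6
= 274.6 mOsm/kg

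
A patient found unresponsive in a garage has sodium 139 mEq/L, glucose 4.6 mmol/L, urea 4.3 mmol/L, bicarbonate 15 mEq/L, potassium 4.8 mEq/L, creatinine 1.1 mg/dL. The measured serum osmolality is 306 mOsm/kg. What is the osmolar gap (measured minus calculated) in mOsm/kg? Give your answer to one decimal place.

19.1 mOsm/kg

Calculated osmolality = 2·Na + glucose + urea
= 2·139 + 4.6 + 4.3
= 278 + 4.60 + 4.30
= 286.9 mOsm/kg ≈ 286.9 mOsm/kg
Osmolar gap = measured − calculated = 306 − 286.9 = 19.1 mOsm/kg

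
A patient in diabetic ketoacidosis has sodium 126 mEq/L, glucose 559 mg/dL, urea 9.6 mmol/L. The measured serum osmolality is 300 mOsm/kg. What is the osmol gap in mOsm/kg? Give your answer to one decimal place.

Calculated osmolality = 2·Na + glucose/18 + urea
= 2·126 + 559/18 + 9.6
= 252 + 31.06 + 9.60
= 292.66 mOsm/kg ≈ 292.7 mOsm/kg
Osmolar gap = measured − calculated = 300 − 292.7 = 7.3 mOsm/kg

7.3 mOsm/kg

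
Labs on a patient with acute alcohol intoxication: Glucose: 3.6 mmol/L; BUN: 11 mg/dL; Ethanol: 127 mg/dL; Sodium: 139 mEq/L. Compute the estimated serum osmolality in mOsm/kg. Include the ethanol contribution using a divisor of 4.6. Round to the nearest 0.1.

Calculated osmolality = 2·Na + glucose + BUN/2.8 + ethanol/4.6
= 2·139 + 3.6 + 11/2.8 + 127/4.6
= 278 + 3.60 + 3.93 + 27.61
= 313.14 mOsm/kg

313.1 mOsm/kg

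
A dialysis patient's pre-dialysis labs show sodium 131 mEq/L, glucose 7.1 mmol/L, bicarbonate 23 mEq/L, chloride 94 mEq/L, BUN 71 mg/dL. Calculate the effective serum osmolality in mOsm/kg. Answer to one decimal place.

Effective osmolality excludes urea (freely permeant across cell membranes):
2·Na + glucose
= 2·131 + 7.1
= 262 + 7.1
= 269.1 mOsm/kg

269.1 mOsm/kg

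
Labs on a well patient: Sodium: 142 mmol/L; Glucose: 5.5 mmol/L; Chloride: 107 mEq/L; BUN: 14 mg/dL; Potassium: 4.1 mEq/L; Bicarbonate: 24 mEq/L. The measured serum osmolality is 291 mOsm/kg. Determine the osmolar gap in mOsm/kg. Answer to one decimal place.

Calculated osmolality = 2·Na + glucose + BUN/2.8
= 2·142 + 5.5 + 14/2.8
= 284 + 5.50 + 5
= 294.5 mOsm/kg ≈ 294.5 mOsm/kg
Osmolar gap = measured − calculated = 291 − 294.5 = -3.5 mOsm/kg

-3.5 mOsm/kg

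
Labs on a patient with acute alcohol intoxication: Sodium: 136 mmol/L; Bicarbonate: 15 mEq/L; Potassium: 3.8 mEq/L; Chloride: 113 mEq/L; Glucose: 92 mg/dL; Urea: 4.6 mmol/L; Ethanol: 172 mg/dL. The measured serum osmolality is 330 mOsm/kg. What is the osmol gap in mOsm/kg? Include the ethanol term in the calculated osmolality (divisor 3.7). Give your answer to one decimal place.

1.8 mOsm/kg

Calculated osmolality = 2·Na + glucose/18 + urea + ethanol/3.7
= 2·136 + 92/18 + 4.6 + 172/3.7
= 272 + 5.11 + 4.60 + 46.49
= 328.2 mOsm/kg ≈ 328.2 mOsm/kg
Osmolar gap = measured − calculated = 330 − 328.2 = 1.8 mOsm/kg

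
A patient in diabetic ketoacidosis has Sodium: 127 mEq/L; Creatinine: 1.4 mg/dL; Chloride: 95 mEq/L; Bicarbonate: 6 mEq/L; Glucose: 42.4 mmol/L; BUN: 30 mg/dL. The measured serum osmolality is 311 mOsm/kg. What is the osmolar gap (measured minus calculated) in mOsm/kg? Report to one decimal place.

3.9 mOsm/kg

Calculated osmolality = 2·Na + glucose + BUN/2.8
= 2·127 + 42.4 + 30/2.8
= 254 + 42.40 + 10.71
= 307.11 mOsm/kg ≈ 307.1 mOsm/kg
Osmolar gap = measured − calculated = 311 − 307.1 = 3.9 mOsm/kg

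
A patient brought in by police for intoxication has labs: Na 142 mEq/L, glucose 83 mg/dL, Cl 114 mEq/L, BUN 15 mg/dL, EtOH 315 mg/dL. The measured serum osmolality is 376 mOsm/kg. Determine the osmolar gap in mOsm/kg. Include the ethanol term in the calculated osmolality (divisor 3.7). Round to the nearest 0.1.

Calculated osmolality = 2·Na + glucose/18 + BUN/2.8 + ethanol/3.7
= 2·142 + 83/18 + 15/2.8 + 315/3.7
= 284 + 4.61 + 5.36 + 85.14
= 379.11 mOsm/kg ≈ 379.1 mOsm/kg
Osmolar gap = measured − calculated = 376 − 379.1 = -3.1 mOsm/kg

-3.1 mOsm/kg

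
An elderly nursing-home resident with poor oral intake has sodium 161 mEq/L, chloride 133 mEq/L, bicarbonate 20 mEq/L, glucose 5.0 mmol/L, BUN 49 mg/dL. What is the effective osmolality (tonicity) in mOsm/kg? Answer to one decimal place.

327.0 mOsm/kg

Effective osmolality excludes urea (freely permeant across cell membranes):
2·Na + glucose
= 2·161 + 5
= 322 + 5
= 327 mOsm/kg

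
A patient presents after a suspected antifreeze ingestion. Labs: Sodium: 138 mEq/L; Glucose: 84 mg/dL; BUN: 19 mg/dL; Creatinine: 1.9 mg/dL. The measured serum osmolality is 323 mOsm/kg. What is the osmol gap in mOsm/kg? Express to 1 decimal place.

35.5 mOsm/kg

Calculated osmolality = 2·Na + glucose/18 + BUN/2.8
= 2·138 + 84/18 + 19/2.8
= 276 + 4.67 + 6.79
= 287.46 mOsm/kg ≈ 287.5 mOsm/kg
Osmolar gap = measured − calculated = 323 − 287.5 = 35.5 mOsm/kg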